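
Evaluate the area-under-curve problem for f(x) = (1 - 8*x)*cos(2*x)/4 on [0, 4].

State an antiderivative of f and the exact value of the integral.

Any candidate F(x) must reproduce f(x) exactly when differentiated.
F(x) = -x*sin(2*x) + sin(2*x)/8 - cos(2*x)/2 is an antiderivative of f.
Check: d/dx[-x*sin(2*x) + sin(2*x)/8 - cos(2*x)/2] = -2*x*cos(2*x) + cos(2*x)/4, which equals f(x).
F(4) = -31*sin(8)/8 - cos(8)/2; F(0) = -1/2.
Integral = F(4) - F(0) = -31*sin(8)/8 - cos(8)/2 + 1/2.

Antiderivative: F(x) = -x*sin(2*x) + sin(2*x)/8 - cos(2*x)/2; value = -31*sin(8)/8 - cos(8)/2 + 1/2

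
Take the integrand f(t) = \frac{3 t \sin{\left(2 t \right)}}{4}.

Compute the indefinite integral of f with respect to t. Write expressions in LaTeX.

Recover f(t) by differentiating a candidate F(t); any mismatch rules it out.
Check: d/dt[- \frac{3 \left(2 t \cos{\left(2 t \right)} - \sin{\left(2 t \right)}\right)}{16}] = \frac{3 t \sin{\left(2 t \right)}}{4} = f(t).

F(t) = - \frac{3 \left(2 t \cos{\left(2 t \right)} - \sin{\left(2 t \right)}\right)}{16} + C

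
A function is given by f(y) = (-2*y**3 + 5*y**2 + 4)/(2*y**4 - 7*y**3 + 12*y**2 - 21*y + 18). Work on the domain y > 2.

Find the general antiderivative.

F(y) = 8*log(y - 2)/7 - 34*log(y - 3/2)/21 - 11*log(y**2 + 3)/42 - 2*sqrt(3)*atan(sqrt(3)*y/3)/7 + C

Factor the denominator ((y - 2)*(2*y - 3)*(y**2 + 3)) and decompose: f = -(11*y + 18)/(21*(y**2 + 3)) - 68/(21*(2*y - 3)) + 8/(7*(y - 2)); each piece integrates to a log, atan, or power term.
Check: d/dy[8*log(y - 2)/7 - 34*log(y - 3/2)/21 - 11*log(y**2 + 3)/42 - 2*sqrt(3)*atan(sqrt(3)*y/3)/7] = (-2*y**3 + 5*y**2 + 4)/(2*y**4 - 7*y**3 + 12*y**2 - 21*y + 18) = f(y).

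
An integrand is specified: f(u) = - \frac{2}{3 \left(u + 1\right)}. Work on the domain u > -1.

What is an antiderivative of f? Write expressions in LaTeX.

Whatever form F(u) takes, F'(u) = f(u) is non-negotiable.
Check: d/du[- \frac{2 \log{\left(u + 1 \right)}}{3}] = - \frac{2}{3 u + 3}, which equals f(u).

An antiderivative is F(u) = - \frac{2 \log{\left(u + 1 \right)}}{3}.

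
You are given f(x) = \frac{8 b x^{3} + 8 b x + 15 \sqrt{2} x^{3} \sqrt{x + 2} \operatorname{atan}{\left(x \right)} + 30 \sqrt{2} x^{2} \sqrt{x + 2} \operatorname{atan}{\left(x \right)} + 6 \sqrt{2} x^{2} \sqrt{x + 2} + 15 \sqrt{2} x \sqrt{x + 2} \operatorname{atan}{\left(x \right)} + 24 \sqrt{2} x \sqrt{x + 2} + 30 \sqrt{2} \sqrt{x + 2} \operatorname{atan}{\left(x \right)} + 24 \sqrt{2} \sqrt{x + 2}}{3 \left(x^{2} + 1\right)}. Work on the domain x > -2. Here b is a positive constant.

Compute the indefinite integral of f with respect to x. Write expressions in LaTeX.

Whatever form F(x) takes, F'(x) = f(x) is non-negotiable.
Check: d/dx[\frac{4 b x^{2}}{3} + 2 x^{2} \sqrt{2 x + 4} \operatorname{atan}{\left(x \right)} + 8 x \sqrt{2 x + 4} \operatorname{atan}{\left(x \right)} + 8 \sqrt{2 x + 4} \operatorname{atan}{\left(x \right)}] = \frac{8 b x^{3} \sqrt{x + 2} + 8 b x \sqrt{x + 2} + 15 \sqrt{2} x^{4} \operatorname{atan}{\left(x \right)} + 60 \sqrt{2} x^{3} \operatorname{atan}{\left(x \right)} + 6 \sqrt{2} x^{3} + 75 \sqrt{2} x^{2} \operatorname{atan}{\left(x \right)} + 36 \sqrt{2} x^{2} + 60 \sqrt{2} x \operatorname{atan}{\left(x \right)} + 72 \sqrt{2} x + 60 \sqrt{2} \operatorname{atan}{\left(x \right)} + 48 \sqrt{2}}{3 x^{2} \sqrt{x + 2} + 3 \sqrt{x + 2}}, which equals f(x).

F(x) = \frac{4 b x^{2}}{3} + 2 x^{2} \sqrt{2 x + 4} \operatorname{atan}{\left(x \right)} + 8 x \sqrt{2 x + 4} \operatorname{atan}{\left(x \right)} + 8 \sqrt{2 x + 4} \operatorname{atan}{\left(x \right)} + C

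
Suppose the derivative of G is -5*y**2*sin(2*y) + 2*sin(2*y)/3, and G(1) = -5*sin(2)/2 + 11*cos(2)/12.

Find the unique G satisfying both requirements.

The integrand splits into summands that can be handled one at a time.
A general antiderivative is 5*y**2*cos(2*y)/2 - 5*y*sin(2*y)/2 - 19*cos(2*y)/12 + C.
The condition gives C = -5*sin(2)/2 + 11*cos(2)/12 - (-5*sin(2)/2 + 11*cos(2)/12) = 0.
So G(y) = 5*y**2*cos(2*y)/2 - 5*y*sin(2*y)/2 - 19*cos(2*y)/12.
Check: d/dy[5*y**2*cos(2*y)/2 - 5*y*sin(2*y)/2 - 19*cos(2*y)/12] = -5*y**2*sin(2*y) + 2*sin(2*y)/3 = G'(y).

G(y) = 5*y**2*cos(2*y)/2 - 5*y*sin(2*y)/2 - 19*cos(2*y)/12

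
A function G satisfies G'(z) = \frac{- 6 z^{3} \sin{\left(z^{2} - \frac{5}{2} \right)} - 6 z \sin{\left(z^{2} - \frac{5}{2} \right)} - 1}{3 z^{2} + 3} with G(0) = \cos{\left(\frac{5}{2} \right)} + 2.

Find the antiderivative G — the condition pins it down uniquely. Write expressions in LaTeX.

Check a candidate G(z) by differentiating: d/dz[G] must match the given G'(z).
A general antiderivative is \cos{\left(z^{2} - \frac{5}{2} \right)} - \frac{\operatorname{atan}{\left(z \right)}}{3} + C.
The condition gives C = \cos{\left(\frac{5}{2} \right)} + 2 - (\cos{\left(\frac{5}{2} \right)}) = 2.
So G(z) = \cos{\left(z^{2} - \frac{5}{2} \right)} - \frac{\operatorname{atan}{\left(z \right)}}{3} + 2.
Check: d/dz[\cos{\left(z^{2} - \frac{5}{2} \right)} - \frac{\operatorname{atan}{\left(z \right)}}{3} + 2] = \frac{- 6 z^{3} \sin{\left(z^{2} - \frac{5}{2} \right)} - 6 z \sin{\left(z^{2} - \frac{5}{2} \right)} - 1}{3 z^{2} + 3} = G'(z).

G(z) = \cos{\left(z^{2} - \frac{5}{2} \right)} - \frac{\operatorname{atan}{\left(z \right)}}{3} + 2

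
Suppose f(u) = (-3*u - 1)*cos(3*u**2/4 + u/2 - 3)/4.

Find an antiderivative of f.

The substitution w = 3*u**2/4 + u/2 - 3 works: f is exactly (dF/dw)*(dw/du) for that inner function.
Check: d/du[-sin(3*u**2/4 + u/2 - 3)/2] = -3*u*cos(3*u**2/4 + u/2 - 3)/4 - cos(3*u**2/4 + u/2 - 3)/4, which equals f(u).

An antiderivative is F(u) = -sin(3*u**2/4 + u/2 - 3)/2.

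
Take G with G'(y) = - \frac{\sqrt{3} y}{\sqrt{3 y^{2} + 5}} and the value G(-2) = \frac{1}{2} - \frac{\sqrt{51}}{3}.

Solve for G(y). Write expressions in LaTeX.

G'(y) matches the chain-rule pattern g'(h)*h' with inner function h(y) = y^{2} + \frac{5}{3}; substituting u = h(y) collapses the integral.
A general antiderivative is - \sqrt{y^{2} + \frac{5}{3}} + C.
The condition gives C = \frac{1}{2} - \frac{\sqrt{51}}{3} - (- \frac{\sqrt{51}}{3}) = \frac{1}{2}.
So G(y) = \frac{\sqrt{3} \left(- 2 \sqrt{3 y^{2} + 5} + \sqrt{3}\right)}{6}.
Check: d/dy[\frac{\sqrt{3} \left(- 2 \sqrt{3 y^{2} + 5} + \sqrt{3}\right)}{6}] = - \frac{\sqrt{3} y}{\sqrt{3 y^{2} + 5}} = G'(y).

G(y) = \frac{\sqrt{3} \left(- 2 \sqrt{3 y^{2} + 5} + \sqrt{3}\right)}{6}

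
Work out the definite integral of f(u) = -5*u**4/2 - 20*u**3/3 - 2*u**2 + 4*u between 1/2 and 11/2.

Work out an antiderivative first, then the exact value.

Integrate term by term and add the pieces.
F(u) = u**2*(-3*u**3 - 10*u**2 - 4*u + 12)/6 is an antiderivative of f.
Check: d/du[u**2*(-3*u**3 - 10*u**2 - 4*u + 12)/6] = -5*u**4/2 - 20*u**3/3 - 2*u**2 + 4*u = f(u).
F(11/2) = -785653/192; F(1/2) = 19/64.
Integral = F(11/2) - F(1/2) = -392855/96.

Antiderivative: F(u) = u**2*(-3*u**3 - 10*u**2 - 4*u + 12)/6; value = -392855/96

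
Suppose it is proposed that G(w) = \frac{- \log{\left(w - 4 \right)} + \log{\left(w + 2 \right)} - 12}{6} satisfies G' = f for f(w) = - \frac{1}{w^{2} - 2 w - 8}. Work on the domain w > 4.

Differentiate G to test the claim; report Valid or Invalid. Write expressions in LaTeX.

d/dw[G] = - \frac{1}{w^{2} - 2 w - 8}
This equals f(w) exactly, so the claim holds.

Valid - differentiating G returns exactly f.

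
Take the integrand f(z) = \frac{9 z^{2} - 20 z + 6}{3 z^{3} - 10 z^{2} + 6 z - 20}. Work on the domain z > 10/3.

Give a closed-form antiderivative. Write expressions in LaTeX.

An antiderivative is F(z) = \log{\left(\frac{3 z}{2} - 5 \right)} + \log{\left(z^{2} + 2 \right)}.

For F(z) to be correct the identity F'(z) - f(z) = 0 must hold.
Check: d/dz[\log{\left(\frac{3 z}{2} - 5 \right)} + \log{\left(z^{2} + 2 \right)}] = \frac{9 z^{2} - 20 z + 6}{3 z^{3} - 10 z^{2} + 6 z - 20} = f(z).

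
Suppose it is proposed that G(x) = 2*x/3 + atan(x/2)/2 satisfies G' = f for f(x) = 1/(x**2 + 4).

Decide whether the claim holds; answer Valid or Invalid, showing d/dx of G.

d/dx[G] = (2*x**2 + 11)/(3*x**2 + 12)
d/dx[G] - f(x) = 2/3 != 0.

Invalid: d/dx[G] - f = 2/3, which is not 0.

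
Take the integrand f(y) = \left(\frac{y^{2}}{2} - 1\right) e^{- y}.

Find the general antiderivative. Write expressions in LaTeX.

F(y) = \frac{\left(- y^{2} - 2 y\right) e^{- y}}{2} + C

Recognize the product-rule pattern: f = u'v + uv' with u = - \frac{y^{2}}{2} - y, v = e^{- y}, so integration by parts undoes it.
Check: d/dy[\frac{\left(- y^{2} - 2 y\right) e^{- y}}{2}] = \frac{\left(y^{2} - 2\right) e^{- y}}{2}, which equals f(y).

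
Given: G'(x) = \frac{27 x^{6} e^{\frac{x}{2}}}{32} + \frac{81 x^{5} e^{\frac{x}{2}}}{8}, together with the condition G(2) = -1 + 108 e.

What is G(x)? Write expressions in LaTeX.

G(x) = \frac{27 x^{6} e^{\frac{x}{2}}}{16} - 1

G'(x) has the shape u'v + uv' for u = \frac{27 x^{6}}{16} and v = e^{\frac{x}{2}} — it is the derivative of the product u*v.
A general antiderivative is \frac{27 x^{6} e^{\frac{x}{2}}}{16} + C.
The condition gives C = -1 + 108 e - (108 e) = -1.
So G(x) = \frac{27 x^{6} e^{\frac{x}{2}}}{16} - 1.
Check: d/dx[\frac{27 x^{6} e^{\frac{x}{2}}}{16} - 1] = \frac{27 x^{6} e^{\frac{x}{2}}}{32} + \frac{81 x^{5} e^{\frac{x}{2}}}{8} = G'(x).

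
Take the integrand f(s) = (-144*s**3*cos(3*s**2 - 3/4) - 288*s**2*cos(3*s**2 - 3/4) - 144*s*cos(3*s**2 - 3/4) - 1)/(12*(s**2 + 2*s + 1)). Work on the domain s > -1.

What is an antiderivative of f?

Check any antiderivative F(s) by computing F'(s) and comparing it with f(s).
Check: d/ds[-2*sin(3*s**2 - 3/4) + 1/(12*s + 12)] = (-144*s**3*cos(3*s**2 - 3/4) - 288*s**2*cos(3*s**2 - 3/4) - 144*s*cos(3*s**2 - 3/4) - 1)/(12*s**2 + 24*s + 12), which equals f(s).

An antiderivative is F(s) = -2*sin(3*s**2 - 3/4) + 1/(12*s + 12).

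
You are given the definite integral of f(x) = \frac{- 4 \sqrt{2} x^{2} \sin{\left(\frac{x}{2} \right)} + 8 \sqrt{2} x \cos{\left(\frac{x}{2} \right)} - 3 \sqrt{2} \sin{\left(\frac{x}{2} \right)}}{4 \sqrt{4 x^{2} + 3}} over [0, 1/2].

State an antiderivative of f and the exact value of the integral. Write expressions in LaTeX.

Recognize the product-rule pattern: f = u'v + uv' with u = \sqrt{2 x^{2} + \frac{3}{2}}, v = \cos{\left(\frac{x}{2} \right)}, so integration by parts undoes it.
F(x) = \sqrt{2 x^{2} + \frac{3}{2}} \cos{\left(\frac{x}{2} \right)} is an antiderivative of f.
Check: d/dx[\sqrt{2 x^{2} + \frac{3}{2}} \cos{\left(\frac{x}{2} \right)}] = \frac{\sqrt{2} \left(- 4 x^{2} \sin{\left(\frac{x}{2} \right)} + 8 x \cos{\left(\frac{x}{2} \right)} - 3 \sin{\left(\frac{x}{2} \right)}\right)}{4 \sqrt{4 x^{2} + 3}}, which equals f(x).
F(1/2) = \sqrt{2} \cos{\left(\frac{1}{4} \right)}; F(0) = \frac{\sqrt{6}}{2}.
Integral = F(1/2) - F(0) = - \frac{\sqrt{6}}{2} + \sqrt{2} \cos{\left(\frac{1}{4} \right)}.

Antiderivative: F(x) = \sqrt{2 x^{2} + \frac{3}{2}} \cos{\left(\frac{x}{2} \right)}; value = - \frac{\sqrt{6}}{2} + \sqrt{2} \cos{\left(\frac{1}{4} \right)}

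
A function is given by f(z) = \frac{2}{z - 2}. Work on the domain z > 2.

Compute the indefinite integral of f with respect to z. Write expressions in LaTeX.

F(z) = 2 \log{\left(z - 2 \right)} + C

Since d/dz undoes antidifferentiation here, F'(z) = f(z) is required of F(z).
Check: d/dz[2 \log{\left(z - 2 \right)}] = \frac{2}{z - 2} = f(z).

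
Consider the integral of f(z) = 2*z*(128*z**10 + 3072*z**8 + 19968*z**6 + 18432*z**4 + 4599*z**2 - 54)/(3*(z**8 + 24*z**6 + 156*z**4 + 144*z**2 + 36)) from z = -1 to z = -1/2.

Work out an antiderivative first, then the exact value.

Antiderivative: F(z) = 64*z**4/3 + 1/(2*z**4/3 + 8*z**2 + 4); value = -109723/5510

A first test for any F(z): its z-derivative must equal f(z) identically.
F(z) = 64*z**4/3 + 1/(2*z**4/3 + 8*z**2 + 4) is an antiderivative of f.
Check: d/dz[64*z**4/3 + 1/(2*z**4/3 + 8*z**2 + 4)] = (256*z**11 + 6144*z**9 + 39936*z**7 + 36864*z**5 + 9198*z**3 - 108*z)/(3*z**8 + 72*z**6 + 468*z**4 + 432*z**2 + 108), which equals f(z).
F(-1/2) = 652/435; F(-1) = 2441/114.
Integral = F(-1/2) - F(-1) = -109723/5510.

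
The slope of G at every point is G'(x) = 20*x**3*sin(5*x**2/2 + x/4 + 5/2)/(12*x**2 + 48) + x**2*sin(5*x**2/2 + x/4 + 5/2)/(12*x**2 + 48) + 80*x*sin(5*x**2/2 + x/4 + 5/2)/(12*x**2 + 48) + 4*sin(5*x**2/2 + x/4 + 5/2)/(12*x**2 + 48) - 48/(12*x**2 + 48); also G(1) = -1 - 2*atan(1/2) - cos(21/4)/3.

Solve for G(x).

The integrand splits into summands that can be handled one at a time.
A general antiderivative is -cos(5*x**2/2 + x/4 + 5/2)/3 - 2*atan(x/2) + C.
The condition gives C = -1 - 2*atan(1/2) - cos(21/4)/3 - (-2*atan(1/2) - cos(21/4)/3) = -1.
So G(x) = (-cos(5*x**2/2 + x/4 + 5/2) - 6*atan(x/2) - 3)/3.
Check: d/dx[(-cos(5*x**2/2 + x/4 + 5/2) - 6*atan(x/2) - 3)/3] = (20*x**3*sin(5*x**2/2 + x/4 + 5/2) + x**2*sin(5*x**2/2 + x/4 + 5/2) + 80*x*sin(5*x**2/2 + x/4 + 5/2) + 4*sin(5*x**2/2 + x/4 + 5/2) - 48)/(12*x**2 + 48), which equals G'(x).

G(x) = (-cos(5*x**2/2 + x/4 + 5/2) - 6*atan(x/2) - 3)/3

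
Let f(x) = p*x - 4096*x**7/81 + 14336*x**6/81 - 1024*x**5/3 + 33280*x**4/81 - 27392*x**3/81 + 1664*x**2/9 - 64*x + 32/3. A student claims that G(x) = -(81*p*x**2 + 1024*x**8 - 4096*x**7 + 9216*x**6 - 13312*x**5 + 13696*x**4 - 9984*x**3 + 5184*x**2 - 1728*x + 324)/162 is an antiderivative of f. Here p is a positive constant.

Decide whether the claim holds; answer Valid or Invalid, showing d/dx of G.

Invalid: d/dx[G] - f = -2*p*x, which is not 0.

d/dx[G] = -p*x - 4096*x**7/81 + 14336*x**6/81 - 1024*x**5/3 + 33280*x**4/81 - 27392*x**3/81 + 1664*x**2/9 - 64*x + 32/3
d/dx[G] - f(x) = -2*p*x != 0.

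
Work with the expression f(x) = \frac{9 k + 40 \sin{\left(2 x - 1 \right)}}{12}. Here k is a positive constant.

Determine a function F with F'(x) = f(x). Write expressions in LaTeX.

An antiderivative F(x) passes only if d/dx[F] lands on f(x) exactly.
Check: d/dx[\frac{9 k x - 20 \cos{\left(2 x - 1 \right)}}{12}] = \frac{3 k}{4} + \frac{10 \sin{\left(2 x - 1 \right)}}{3}, which equals f(x).

An antiderivative is F(x) = \frac{9 k x - 20 \cos{\left(2 x - 1 \right)}}{12}.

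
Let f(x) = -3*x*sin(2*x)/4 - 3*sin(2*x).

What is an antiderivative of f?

Integrate term by term and add the pieces.
Check: d/dx[3*(2*x*cos(2*x) - sin(2*x) + 8*cos(2*x))/16] = -3*x*sin(2*x)/4 - 3*sin(2*x) = f(x).

An antiderivative is F(x) = 3*(2*x*cos(2*x) - sin(2*x) + 8*cos(2*x))/16.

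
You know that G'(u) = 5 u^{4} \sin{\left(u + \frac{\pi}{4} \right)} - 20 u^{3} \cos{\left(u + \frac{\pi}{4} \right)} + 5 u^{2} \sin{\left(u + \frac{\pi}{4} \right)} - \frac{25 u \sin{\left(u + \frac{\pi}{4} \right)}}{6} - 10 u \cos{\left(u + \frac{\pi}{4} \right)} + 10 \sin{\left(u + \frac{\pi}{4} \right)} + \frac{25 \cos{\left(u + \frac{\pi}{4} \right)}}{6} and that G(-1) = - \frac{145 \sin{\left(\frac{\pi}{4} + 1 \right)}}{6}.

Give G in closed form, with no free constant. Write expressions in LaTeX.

Recognize the product-rule pattern: G'(u) = v'r + vr' with v = - 5 u^{4} - 5 u^{2} + \frac{25 u}{6} - 10, r = \cos{\left(u + \frac{\pi}{4} \right)}, so integration by parts undoes it.
A general antiderivative is \frac{5 \left(- 2 u^{4} - 2 u^{2} + \frac{5 u}{3} - 4\right) \cos{\left(u + \frac{\pi}{4} \right)}}{2} + C.
The condition gives C = - \frac{145 \sin{\left(\frac{\pi}{4} + 1 \right)}}{6} - (- \frac{145 \sin{\left(\frac{\pi}{4} + 1 \right)}}{6}) = 0.
So G(u) = \frac{5 \left(- 6 u^{4} - 6 u^{2} + 5 u - 12\right) \cos{\left(u + \frac{\pi}{4} \right)}}{6}.
Check: d/du[\frac{5 \left(- 6 u^{4} - 6 u^{2} + 5 u - 12\right) \cos{\left(u + \frac{\pi}{4} \right)}}{6}] = 5 u^{4} \sin{\left(u + \frac{\pi}{4} \right)} - 20 u^{3} \cos{\left(u + \frac{\pi}{4} \right)} + 5 u^{2} \sin{\left(u + \frac{\pi}{4} \right)} - \frac{25 u \sin{\left(u + \frac{\pi}{4} \right)}}{6} - 10 u \cos{\left(u + \frac{\pi}{4} \right)} + 10 \sin{\left(u + \frac{\pi}{4} \right)} + \frac{25 \cos{\left(u + \frac{\pi}{4} \right)}}{6} = G'(u).

G(u) = \frac{5 \left(- 6 u^{4} - 6 u^{2} + 5 u - 12\right) \cos{\left(u + \frac{\pi}{4} \right)}}{6}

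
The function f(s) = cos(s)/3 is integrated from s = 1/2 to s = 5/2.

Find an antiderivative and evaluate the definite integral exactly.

Antiderivative: F(s) = sin(s)/3; value = -sin(1/2)/3 + sin(5/2)/3

Since d/ds undoes antidifferentiation here, F'(s) = f(s) is required of F(s).
F(s) = sin(s)/3 is an antiderivative of f.
Check: d/ds[sin(s)/3] = cos(s)/3 = f(s).
F(5/2) = sin(5/2)/3; F(1/2) = sin(1/2)/3.
Integral = F(5/2) - F(1/2) = -sin(1/2)/3 + sin(5/2)/3.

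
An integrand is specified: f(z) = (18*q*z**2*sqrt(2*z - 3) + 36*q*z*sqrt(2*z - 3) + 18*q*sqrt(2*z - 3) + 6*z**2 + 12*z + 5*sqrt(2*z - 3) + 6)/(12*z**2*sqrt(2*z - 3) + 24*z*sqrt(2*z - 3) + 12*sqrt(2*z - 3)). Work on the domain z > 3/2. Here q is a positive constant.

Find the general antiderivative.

F(z) = (18*q*z**2 + 18*q*z + 6*z*sqrt(2*z - 3) + 6*sqrt(2*z - 3) - 5)/(12*(z + 1)) + C

Whatever form F(z) takes, F'(z) = f(z) is non-negotiable.
Check: d/dz[(18*q*z**2 + 18*q*z + 6*z*sqrt(2*z - 3) + 6*sqrt(2*z - 3) - 5)/(12*(z + 1))] = (18*q*z**2*sqrt(2*z - 3) + 36*q*z*sqrt(2*z - 3) + 18*q*sqrt(2*z - 3) + 6*z**2 + 12*z + 5*sqrt(2*z - 3) + 6)/(12*z**2*sqrt(2*z - 3) + 24*z*sqrt(2*z - 3) + 12*sqrt(2*z - 3)) = f(z).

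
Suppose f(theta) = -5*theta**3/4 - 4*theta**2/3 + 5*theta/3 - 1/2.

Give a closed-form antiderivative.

Integrate term by term and add the pieces.
Check: d/dtheta[-5*theta**4/16 - 4*theta**3/9 + 5*theta**2/6 - theta/2] = -5*theta**3/4 - 4*theta**2/3 + 5*theta/3 - 1/2 = f(theta).

An antiderivative is F(theta) = -5*theta**4/16 - 4*theta**3/9 + 5*theta**2/6 - theta/2.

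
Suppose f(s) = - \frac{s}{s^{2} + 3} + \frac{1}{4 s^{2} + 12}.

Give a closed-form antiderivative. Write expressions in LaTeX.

An antiderivative is F(s) = \frac{- 6 \log{\left(s^{2} + 3 \right)} + \sqrt{3} \operatorname{atan}{\left(\frac{\sqrt{3} s}{3} \right)}}{12}.

The integrand splits into summands that can be handled one at a time.
Check: d/ds[\frac{- 6 \log{\left(s^{2} + 3 \right)} + \sqrt{3} \operatorname{atan}{\left(\frac{\sqrt{3} s}{3} \right)}}{12}] = \frac{1 - 4 s}{4 s^{2} + 12}, which equals f(s).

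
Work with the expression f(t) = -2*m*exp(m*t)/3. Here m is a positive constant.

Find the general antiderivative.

Since d/dt undoes antidifferentiation here, F'(t) = f(t) is required of F(t).
Check: d/dt[-2*exp(m*t)/3] = -2*m*exp(m*t)/3 = f(t).

F(t) = -2*exp(m*t)/3 + C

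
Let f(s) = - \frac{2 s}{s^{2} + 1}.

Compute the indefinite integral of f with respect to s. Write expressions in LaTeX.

F(s) = - \log{\left(s^{2} + 1 \right)} + C

f matches the chain-rule pattern g'(h)*h' with inner function h(s) = 2 s^{2} + 2; substituting u = h(s) collapses the integral.
Check: d/ds[- \log{\left(s^{2} + 1 \right)}] = - \frac{2 s}{s^{2} + 1} = f(s).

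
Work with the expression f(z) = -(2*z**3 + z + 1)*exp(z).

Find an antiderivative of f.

An antiderivative is F(z) = -2*z**3*exp(z) + 6*z**2*exp(z) - 13*z*exp(z) + 12*exp(z).

Recognize the product-rule pattern: f = u'v + uv' with u = -2*z**3 + 6*z**2 - 13*z + 12, v = exp(z), so integration by parts undoes it.
Check: d/dz[-2*z**3*exp(z) + 6*z**2*exp(z) - 13*z*exp(z) + 12*exp(z)] = -2*z**3*exp(z) - z*exp(z) - exp(z), which equals f(z).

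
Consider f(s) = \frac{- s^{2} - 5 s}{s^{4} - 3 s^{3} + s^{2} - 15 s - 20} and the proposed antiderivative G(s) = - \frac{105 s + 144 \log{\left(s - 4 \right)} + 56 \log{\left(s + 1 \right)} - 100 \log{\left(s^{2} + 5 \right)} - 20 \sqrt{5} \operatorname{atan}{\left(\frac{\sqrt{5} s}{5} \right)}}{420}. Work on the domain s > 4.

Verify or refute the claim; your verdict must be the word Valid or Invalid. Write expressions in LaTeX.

d/ds[G] = \frac{- s^{4} + 3 s^{3} - 5 s^{2} - 5 s + 20}{4 s^{4} - 12 s^{3} + 4 s^{2} - 60 s - 80}
d/ds[G] - f(s) = - \frac{1}{4} != 0.

Invalid: d/ds[G] - f = - \frac{1}{4}, which is not 0.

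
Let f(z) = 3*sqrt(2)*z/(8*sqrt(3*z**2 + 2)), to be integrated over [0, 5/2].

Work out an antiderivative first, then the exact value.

Antiderivative: F(z) = sqrt(2)*sqrt(3*z**2 + 2)/8; value = -1/4 + sqrt(166)/16

The substitution u = 3*z**2/2 + 1 works: f is exactly (dF/du)*(du/dz) for that inner function.
F(z) = sqrt(2)*sqrt(3*z**2 + 2)/8 is an antiderivative of f.
Check: d/dz[sqrt(2)*sqrt(3*z**2 + 2)/8] = 3*sqrt(2)*z/(8*sqrt(3*z**2 + 2)) = f(z).
F(5/2) = sqrt(166)/16; F(0) = 1/4.
Integral = F(5/2) - F(0) = -1/4 + sqrt(166)/16.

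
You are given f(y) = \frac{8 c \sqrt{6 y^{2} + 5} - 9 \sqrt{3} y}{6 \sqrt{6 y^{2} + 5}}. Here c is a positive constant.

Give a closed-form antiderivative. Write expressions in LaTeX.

A candidate is checked by its d/dy: the result must match f(y).
Check: d/dy[\frac{16 c y - 3 \sqrt{3} \sqrt{6 y^{2} + 5}}{12}] = \frac{8 c \sqrt{6 y^{2} + 5} - 9 \sqrt{3} y}{6 \sqrt{6 y^{2} + 5}} = f(y).

An antiderivative is F(y) = \frac{16 c y - 3 \sqrt{3} \sqrt{6 y^{2} + 5}}{12}.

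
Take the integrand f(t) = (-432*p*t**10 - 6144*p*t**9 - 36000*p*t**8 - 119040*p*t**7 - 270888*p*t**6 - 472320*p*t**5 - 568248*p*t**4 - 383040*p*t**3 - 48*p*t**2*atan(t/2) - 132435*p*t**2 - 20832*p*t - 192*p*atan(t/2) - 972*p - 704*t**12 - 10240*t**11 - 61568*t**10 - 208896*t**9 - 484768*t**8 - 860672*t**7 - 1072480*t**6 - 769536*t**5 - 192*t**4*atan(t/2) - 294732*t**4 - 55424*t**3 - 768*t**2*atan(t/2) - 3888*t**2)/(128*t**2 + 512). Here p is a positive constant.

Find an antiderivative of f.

f has the shape u'v + uv' for u = (-t**2 - 4*t - 3/2)**4/2 + atan(t/2)/2 and v = -3*p*t/4 - t**3 — it is the derivative of the product u*v.
Check: d/dt[-t*(3*p + 4*t**2)*(16*t**8 + 256*t**7 + 1632*t**6 + 5248*t**5 + 8920*t**4 + 7872*t**3 + 3672*t**2 + 864*t + 16*atan(t/2) + 81)/128] = (-432*p*t**10 - 6144*p*t**9 - 36000*p*t**8 - 119040*p*t**7 - 270888*p*t**6 - 472320*p*t**5 - 568248*p*t**4 - 383040*p*t**3 - 48*p*t**2*atan(t/2) - 132435*p*t**2 - 20832*p*t - 192*p*atan(t/2) - 972*p - 704*t**12 - 10240*t**11 - 61568*t**10 - 208896*t**9 - 484768*t**8 - 860672*t**7 - 1072480*t**6 - 769536*t**5 - 192*t**4*atan(t/2) - 294732*t**4 - 55424*t**3 - 768*t**2*atan(t/2) - 3888*t**2)/(128*t**2 + 512) = f(t).

An antiderivative is F(t) = -t*(3*p + 4*t**2)*(16*t**8 + 256*t**7 + 1632*t**6 + 5248*t**5 + 8920*t**4 + 7872*t**3 + 3672*t**2 + 864*t + 16*atan(t/2) + 81)/128.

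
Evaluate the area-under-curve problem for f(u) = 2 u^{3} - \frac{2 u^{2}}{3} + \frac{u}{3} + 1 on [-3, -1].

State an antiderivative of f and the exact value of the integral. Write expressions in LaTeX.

The integrand splits into summands that can be handled one at a time.
F(u) = \frac{u^{4}}{2} - \frac{2 u^{3}}{9} + \frac{u^{2}}{6} + u is an antiderivative of f.
Check: d/du[\frac{u^{4}}{2} - \frac{2 u^{3}}{9} + \frac{u^{2}}{6} + u] = 2 u^{3} - \frac{2 u^{2}}{3} + \frac{u}{3} + 1 = f(u).
F(-1) = - \frac{1}{9}; F(-3) = 45.
Integral = F(-1) - F(-3) = - \frac{406}{9}.

Antiderivative: F(u) = \frac{u^{4}}{2} - \frac{2 u^{3}}{9} + \frac{u^{2}}{6} + u; value = - \frac{406}{9}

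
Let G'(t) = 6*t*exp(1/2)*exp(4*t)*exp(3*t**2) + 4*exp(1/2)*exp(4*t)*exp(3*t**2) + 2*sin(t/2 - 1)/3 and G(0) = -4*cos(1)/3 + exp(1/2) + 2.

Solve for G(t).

Integrate term by term and add the pieces.
A general antiderivative is exp(3*t**2 + 4*t + 1/2) - 4*cos(t/2 - 1)/3 + C.
The condition gives C = -4*cos(1)/3 + exp(1/2) + 2 - (-4*cos(1)/3 + exp(1/2)) = 2.
So G(t) = exp(1/2)*exp(4*t)*exp(3*t**2) - 4*cos(t/2 - 1)/3 + 2.
Check: d/dt[exp(1/2)*exp(4*t)*exp(3*t**2) - 4*cos(t/2 - 1)/3 + 2] = 6*t*exp(1/2)*exp(4*t)*exp(3*t**2) + 4*exp(1/2)*exp(4*t)*exp(3*t**2) + 2*sin(t/2 - 1)/3 = G'(t).

G(t) = exp(1/2)*exp(4*t)*exp(3*t**2) - 4*cos(t/2 - 1)/3 + 2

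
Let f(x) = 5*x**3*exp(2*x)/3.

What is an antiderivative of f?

An antiderivative is F(x) = 5*x**3*exp(2*x)/6 - 5*x**2*exp(2*x)/4 + 5*x*exp(2*x)/4 - 5*exp(2*x)/8.

f has the shape u'v + uv' for u = 5*x**3/6 - 5*x**2/4 + 5*x/4 - 5/8 and v = exp(2*x) — it is the derivative of the product u*v.
Check: d/dx[5*x**3*exp(2*x)/6 - 5*x**2*exp(2*x)/4 + 5*x*exp(2*x)/4 - 5*exp(2*x)/8] = 5*x**3*exp(2*x)/3 = f(x).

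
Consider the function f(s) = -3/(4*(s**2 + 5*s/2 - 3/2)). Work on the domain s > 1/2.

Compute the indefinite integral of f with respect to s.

F(s) = -3*log(s - 1/2)/14 + 3*log(s + 3)/14 + C

The denominator factors as 2*(s + 3)*(2*s - 1); partial fractions split f into directly integrable pieces: -3/(7*(2*s - 1)) + 3/(14*(s + 3)).
Check: d/ds[-3*log(s - 1/2)/14 + 3*log(s + 3)/14] = -3/(4*s**2 + 10*s - 6), which equals f(s).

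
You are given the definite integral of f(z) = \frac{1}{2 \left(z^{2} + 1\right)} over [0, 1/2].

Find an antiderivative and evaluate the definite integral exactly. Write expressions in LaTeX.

Antiderivative: F(z) = \frac{\operatorname{atan}{\left(z \right)}}{2}; value = \frac{\operatorname{atan}{\left(\frac{1}{2} \right)}}{2}

Recover f(z) by differentiating a candidate F(z); any mismatch rules it out.
F(z) = \frac{\operatorname{atan}{\left(z \right)}}{2} is an antiderivative of f.
Check: d/dz[\frac{\operatorname{atan}{\left(z \right)}}{2}] = \frac{1}{2 z^{2} + 2}, which equals f(z).
F(1/2) = \frac{\operatorname{atan}{\left(\frac{1}{2} \right)}}{2}; F(0) = 0.
Integral = F(1/2) - F(0) = \frac{\operatorname{atan}{\left(\frac{1}{2} \right)}}{2}.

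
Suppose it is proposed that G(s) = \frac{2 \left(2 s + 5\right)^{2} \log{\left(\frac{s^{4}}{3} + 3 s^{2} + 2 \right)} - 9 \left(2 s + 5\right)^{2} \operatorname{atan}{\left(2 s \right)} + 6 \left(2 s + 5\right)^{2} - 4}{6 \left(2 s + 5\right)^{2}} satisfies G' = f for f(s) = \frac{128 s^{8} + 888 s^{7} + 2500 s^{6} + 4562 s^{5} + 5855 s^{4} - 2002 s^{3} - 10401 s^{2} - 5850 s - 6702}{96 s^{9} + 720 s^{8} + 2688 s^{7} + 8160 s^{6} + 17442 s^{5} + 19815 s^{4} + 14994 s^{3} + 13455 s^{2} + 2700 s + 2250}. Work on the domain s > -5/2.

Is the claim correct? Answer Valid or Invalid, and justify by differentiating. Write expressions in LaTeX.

Valid: G'(s) = f(s).

d/ds[G] = \frac{128 s^{8} + 888 s^{7} + 2500 s^{6} + 4562 s^{5} + 5855 s^{4} - 2002 s^{3} - 10401 s^{2} - 5850 s - 6702}{96 s^{9} + 720 s^{8} + 2688 s^{7} + 8160 s^{6} + 17442 s^{5} + 19815 s^{4} + 14994 s^{3} + 13455 s^{2} + 2700 s + 2250}
This equals f(s) exactly, so the claim holds.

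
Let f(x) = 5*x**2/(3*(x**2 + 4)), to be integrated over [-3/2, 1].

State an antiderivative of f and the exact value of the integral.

Whatever form F(x) takes, F'(x) = f(x) is non-negotiable.
F(x) = 5*(x - 2*atan(x/2))/3 is an antiderivative of f.
Check: d/dx[5*(x - 2*atan(x/2))/3] = 5*x**2/(3*x**2 + 12), which equals f(x).
F(1) = 5/3 - 10*atan(1/2)/3; F(-3/2) = -5/2 + 10*atan(3/4)/3.
Integral = F(1) - F(-3/2) = -10*atan(3/4)/3 - 10*atan(1/2)/3 + 25/6.

Antiderivative: F(x) = 5*(x - 2*atan(x/2))/3; value = -10*atan(3/4)/3 - 10*atan(1/2)/3 + 25/6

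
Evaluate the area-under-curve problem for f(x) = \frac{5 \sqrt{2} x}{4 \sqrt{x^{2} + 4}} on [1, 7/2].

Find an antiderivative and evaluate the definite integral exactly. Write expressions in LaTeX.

f matches the chain-rule pattern g'(h)*h' with inner function h(x) = \frac{x^{2}}{2} + 2; substituting u = h(x) collapses the integral.
F(x) = \frac{5 \sqrt{2} \sqrt{x^{2} + 4}}{4} is an antiderivative of f.
Check: d/dx[\frac{5 \sqrt{2} \sqrt{x^{2} + 4}}{4}] = \frac{5 \sqrt{2} x}{4 \sqrt{x^{2} + 4}} = f(x).
F(7/2) = \frac{5 \sqrt{130}}{8}; F(1) = \frac{5 \sqrt{10}}{4}.
Integral = F(7/2) - F(1) = - \frac{5 \sqrt{10}}{4} + \frac{5 \sqrt{130}}{8}.

Antiderivative: F(x) = \frac{5 \sqrt{2} \sqrt{x^{2} + 4}}{4}; value = - \frac{5 \sqrt{10}}{4} + \frac{5 \sqrt{130}}{8}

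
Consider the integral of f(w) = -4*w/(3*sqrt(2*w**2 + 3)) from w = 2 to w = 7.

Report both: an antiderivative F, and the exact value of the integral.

Antiderivative: F(w) = -2*sqrt(2*w**2 + 3)/3; value = -2*sqrt(101)/3 + 2*sqrt(11)/3

The substitution u = 2*w**2 + 3 works: f is exactly (dF/du)*(du/dw) for that inner function.
F(w) = -2*sqrt(2*w**2 + 3)/3 is an antiderivative of f.
Check: d/dw[-2*sqrt(2*w**2 + 3)/3] = -4*w/(3*sqrt(2*w**2 + 3)) = f(w).
F(7) = -2*sqrt(101)/3; F(2) = -2*sqrt(11)/3.
Integral = F(7) - F(2) = -2*sqrt(101)/3 + 2*sqrt(11)/3.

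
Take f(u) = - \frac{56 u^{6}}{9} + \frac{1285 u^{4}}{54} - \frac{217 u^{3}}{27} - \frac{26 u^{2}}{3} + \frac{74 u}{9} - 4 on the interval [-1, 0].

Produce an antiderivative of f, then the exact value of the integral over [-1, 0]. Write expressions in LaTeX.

f has the shape v'r + vr' for v = \left(\frac{4 u^{2}}{3} - u - 2\right)^{2} and r = - \frac{u^{3}}{2} - \frac{3 u^{2}}{4} + \frac{u}{3} - \frac{4}{3} — it is the derivative of the product v*r.
F(u) = \frac{\left(4 u^{2} - 3 u - 6\right)^{2} \left(- 6 u^{3} - 9 u^{2} + 4 u - 16\right)}{108} is an antiderivative of f.
Check: d/du[\frac{\left(4 u^{2} - 3 u - 6\right)^{2} \left(- 6 u^{3} - 9 u^{2} + 4 u - 16\right)}{108}] = - \frac{56 u^{6}}{9} + \frac{1285 u^{4}}{54} - \frac{217 u^{3}}{27} - \frac{26 u^{2}}{3} + \frac{74 u}{9} - 4 = f(u).
F(0) = - \frac{16}{3}; F(-1) = - \frac{23}{108}.
Integral = F(0) - F(-1) = - \frac{553}{108}.

Antiderivative: F(u) = \frac{\left(4 u^{2} - 3 u - 6\right)^{2} \left(- 6 u^{3} - 9 u^{2} + 4 u - 16\right)}{108}; value = - \frac{553}{108}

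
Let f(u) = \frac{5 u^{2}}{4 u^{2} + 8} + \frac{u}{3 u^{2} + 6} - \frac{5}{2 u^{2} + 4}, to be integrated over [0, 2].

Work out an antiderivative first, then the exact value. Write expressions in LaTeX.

Antiderivative: F(u) = \frac{15 u + 2 \log{\left(u^{2} + 2 \right)} - 30 \sqrt{2} \operatorname{atan}{\left(\frac{\sqrt{2} u}{2} \right)}}{12}; value = - \frac{5 \sqrt{2} \operatorname{atan}{\left(\sqrt{2} \right)}}{2} - \frac{\log{\left(2 \right)}}{6} + \frac{\log{\left(6 \right)}}{6} + \frac{5}{2}

Integrate term by term and add the pieces.
F(u) = \frac{15 u + 2 \log{\left(u^{2} + 2 \right)} - 30 \sqrt{2} \operatorname{atan}{\left(\frac{\sqrt{2} u}{2} \right)}}{12} is an antiderivative of f.
Check: d/du[\frac{15 u + 2 \log{\left(u^{2} + 2 \right)} - 30 \sqrt{2} \operatorname{atan}{\left(\frac{\sqrt{2} u}{2} \right)}}{12}] = \frac{15 u^{2} + 4 u - 30}{12 u^{2} + 24}, which equals f(u).
F(2) = - \frac{5 \sqrt{2} \operatorname{atan}{\left(\sqrt{2} \right)}}{2} + \frac{\log{\left(6 \right)}}{6} + \frac{5}{2}; F(0) = \frac{\log{\left(2 \right)}}{6}.
Integral = F(2) - F(0) = - \frac{5 \sqrt{2} \operatorname{atan}{\left(\sqrt{2} \right)}}{2} - \frac{\log{\left(2 \right)}}{6} + \frac{\log{\left(6 \right)}}{6} + \frac{5}{2}.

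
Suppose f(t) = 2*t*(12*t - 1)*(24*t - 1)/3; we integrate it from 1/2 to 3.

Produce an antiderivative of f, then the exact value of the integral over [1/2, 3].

The substitution u = -4*t**2 + t/3 works: f is exactly (dF/du)*(du/dt) for that inner function.
F(t) = 48*t**4 - 8*t**3 + t**2/3 is an antiderivative of f.
Check: d/dt[48*t**4 - 8*t**3 + t**2/3] = 192*t**3 - 24*t**2 + 2*t/3, which equals f(t).
F(3) = 3675; F(1/2) = 25/12.
Integral = F(3) - F(1/2) = 44075/12.

Antiderivative: F(t) = 48*t**4 - 8*t**3 + t**2/3; value = 44075/12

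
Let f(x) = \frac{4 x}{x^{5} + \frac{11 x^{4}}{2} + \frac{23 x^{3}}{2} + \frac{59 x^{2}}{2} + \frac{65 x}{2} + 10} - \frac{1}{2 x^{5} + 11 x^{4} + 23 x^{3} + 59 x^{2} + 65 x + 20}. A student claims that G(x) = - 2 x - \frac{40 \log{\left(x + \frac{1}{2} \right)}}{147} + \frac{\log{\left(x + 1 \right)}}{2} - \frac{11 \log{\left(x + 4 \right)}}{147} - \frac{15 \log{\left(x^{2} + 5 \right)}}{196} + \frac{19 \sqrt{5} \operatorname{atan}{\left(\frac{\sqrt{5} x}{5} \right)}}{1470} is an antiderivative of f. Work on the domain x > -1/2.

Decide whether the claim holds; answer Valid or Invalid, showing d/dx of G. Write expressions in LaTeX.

Invalid: d/dx[G] - f = -2, which is not 0.

d/dx[G] = \frac{- 4 x^{5} - 22 x^{4} - 46 x^{3} - 118 x^{2} - 122 x - 41}{2 x^{5} + 11 x^{4} + 23 x^{3} + 59 x^{2} + 65 x + 20}
d/dx[G] - f(x) = -2 != 0.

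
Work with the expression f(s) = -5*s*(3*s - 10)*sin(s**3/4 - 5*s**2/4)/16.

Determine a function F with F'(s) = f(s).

f matches the chain-rule pattern g'(h)*h' with inner function h(s) = s**3/4 - 5*s**2/4; substituting u = h(s) collapses the integral.
Check: d/ds[5*cos(s**3/4 - 5*s**2/4)/4] = -15*s**2*sin(s**3/4 - 5*s**2/4)/16 + 25*s*sin(s**3/4 - 5*s**2/4)/8, which equals f(s).

An antiderivative is F(s) = 5*cos(s**3/4 - 5*s**2/4)/4.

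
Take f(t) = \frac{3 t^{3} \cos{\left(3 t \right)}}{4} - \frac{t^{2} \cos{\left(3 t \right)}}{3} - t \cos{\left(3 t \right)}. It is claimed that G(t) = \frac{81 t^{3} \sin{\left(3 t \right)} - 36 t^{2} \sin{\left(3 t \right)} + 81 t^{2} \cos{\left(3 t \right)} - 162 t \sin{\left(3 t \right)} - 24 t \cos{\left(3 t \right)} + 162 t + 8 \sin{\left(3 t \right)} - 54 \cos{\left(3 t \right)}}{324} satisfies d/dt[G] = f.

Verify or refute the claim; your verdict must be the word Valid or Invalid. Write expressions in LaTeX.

d/dt[G] = \frac{3 t^{3} \cos{\left(3 t \right)}}{4} - \frac{t^{2} \cos{\left(3 t \right)}}{3} - t \cos{\left(3 t \right)} + \frac{1}{2}
d/dt[G] - f(t) = \frac{1}{2} != 0.

Invalid: d/dt[G] - f = \frac{1}{2}, which is not 0.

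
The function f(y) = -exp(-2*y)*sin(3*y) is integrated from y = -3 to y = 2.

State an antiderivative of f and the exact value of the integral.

Antiderivative: F(y) = 2*exp(-2*y)*sin(3*y)/13 + 3*exp(-2*y)*cos(3*y)/13; value = 2*exp(-4)*sin(6)/13 + 3*exp(-4)*cos(6)/13 + 2*exp(6)*sin(9)/13 - 3*exp(6)*cos(9)/13

Recover f(y) by differentiating a candidate F(y); any mismatch rules it out.
F(y) = 2*exp(-2*y)*sin(3*y)/13 + 3*exp(-2*y)*cos(3*y)/13 is an antiderivative of f.
Check: d/dy[2*exp(-2*y)*sin(3*y)/13 + 3*exp(-2*y)*cos(3*y)/13] = -exp(-2*y)*sin(3*y) = f(y).
F(2) = 2*exp(-4)*sin(6)/13 + 3*exp(-4)*cos(6)/13; F(-3) = 3*exp(6)*cos(9)/13 - 2*exp(6)*sin(9)/13.
Integral = F(2) - F(-3) = 2*exp(-4)*sin(6)/13 + 3*exp(-4)*cos(6)/13 + 2*exp(6)*sin(9)/13 - 3*exp(6)*cos(9)/13.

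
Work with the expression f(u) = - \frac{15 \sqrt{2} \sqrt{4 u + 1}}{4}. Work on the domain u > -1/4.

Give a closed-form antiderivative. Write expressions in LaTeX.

Since d/du undoes antidifferentiation here, F'(u) = f(u) is required of F(u).
Check: d/du[\frac{\sqrt{2} \left(- 20 u \sqrt{4 u + 1} - 5 \sqrt{4 u + 1}\right)}{8}] = \frac{- 60 \sqrt{2} u - 15 \sqrt{2}}{4 \sqrt{4 u + 1}}, which equals f(u).

An antiderivative is F(u) = \frac{\sqrt{2} \left(- 20 u \sqrt{4 u + 1} - 5 \sqrt{4 u + 1}\right)}{8}.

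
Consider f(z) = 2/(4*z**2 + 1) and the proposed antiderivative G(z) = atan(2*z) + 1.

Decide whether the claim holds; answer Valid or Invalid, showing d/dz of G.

d/dz[G] = 2/(4*z**2 + 1)
This equals f(z) exactly, so the claim holds.

Valid - the claim checks out under differentiation.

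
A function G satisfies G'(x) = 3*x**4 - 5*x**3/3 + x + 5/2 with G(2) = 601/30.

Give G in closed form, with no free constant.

The integrand splits into summands that can be handled one at a time.
A general antiderivative is 3*x**5/5 - 5*x**4/12 + x**2/2 + 5*x/2 + C.
The condition gives C = 601/30 - (293/15) = 1/2.
So G(x) = (36*x**5 - 25*x**4 + 30*x**2 + 150*x + 30)/60.
Check: d/dx[(36*x**5 - 25*x**4 + 30*x**2 + 150*x + 30)/60] = 3*x**4 - 5*x**3/3 + x + 5/2 = G'(x).

G(x) = (36*x**5 - 25*x**4 + 30*x**2 + 150*x + 30)/60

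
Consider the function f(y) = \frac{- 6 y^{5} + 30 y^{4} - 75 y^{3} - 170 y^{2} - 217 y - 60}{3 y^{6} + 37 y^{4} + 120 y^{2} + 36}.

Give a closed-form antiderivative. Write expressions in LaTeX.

An antiderivative is F(y) = \frac{- 20 y - 2 \left(y^{2} + 6\right) \log{\left(2 y^{2} + \frac{2}{3} \right)} + 1}{2 \left(y^{2} + 6\right)}.

An antiderivative F(y) passes only if d/dy[F] lands on f(y) exactly.
Check: d/dy[\frac{- 20 y - 2 \left(y^{2} + 6\right) \log{\left(2 y^{2} + \frac{2}{3} \right)} + 1}{2 \left(y^{2} + 6\right)}] = \frac{- 6 y^{5} + 30 y^{4} - 75 y^{3} - 170 y^{2} - 217 y - 60}{3 y^{6} + 37 y^{4} + 120 y^{2} + 36} = f(y).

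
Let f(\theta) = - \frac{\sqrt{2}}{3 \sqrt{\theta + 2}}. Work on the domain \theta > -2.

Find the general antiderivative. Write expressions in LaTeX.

Any candidate F(\theta) must reproduce f(\theta) exactly when differentiated.
Check: d/d\theta[- \frac{2 \sqrt{2} \sqrt{\theta + 2}}{3}] = - \frac{\sqrt{2}}{3 \sqrt{\theta + 2}} = f(\theta).

F(\theta) = - \frac{2 \sqrt{2} \sqrt{\theta + 2}}{3} + C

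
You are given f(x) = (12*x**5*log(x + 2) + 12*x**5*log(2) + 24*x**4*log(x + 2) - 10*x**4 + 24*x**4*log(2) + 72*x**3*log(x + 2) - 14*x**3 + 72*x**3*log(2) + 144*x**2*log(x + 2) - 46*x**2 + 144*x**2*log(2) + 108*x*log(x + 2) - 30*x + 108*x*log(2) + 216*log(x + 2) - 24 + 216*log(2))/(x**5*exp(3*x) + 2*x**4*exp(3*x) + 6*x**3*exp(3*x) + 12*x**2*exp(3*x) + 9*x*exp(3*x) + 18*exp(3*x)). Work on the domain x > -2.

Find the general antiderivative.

F(x) = (-4*x**2*log(x + 2) - 4*x**2*log(2) + 2*x - 12*log(x + 2) - 12*log(2))/(x**2*exp(3*x) + 3*exp(3*x)) + C

f has the shape u'v + uv' for u = x/(x**2/2 + 3/2) - 4*log(2*x + 4) and v = exp(-3*x) — it is the derivative of the product u*v.
Check: d/dx[(-4*x**2*log(x + 2) - 4*x**2*log(2) + 2*x - 12*log(x + 2) - 12*log(2))/(x**2*exp(3*x) + 3*exp(3*x))] = (12*x**5*log(x + 2) + 12*x**5*log(2) + 24*x**4*log(x + 2) - 10*x**4 + 24*x**4*log(2) + 72*x**3*log(x + 2) - 14*x**3 + 72*x**3*log(2) + 144*x**2*log(x + 2) - 46*x**2 + 144*x**2*log(2) + 108*x*log(x + 2) - 30*x + 108*x*log(2) + 216*log(x + 2) - 24 + 216*log(2))/(x**5*exp(3*x) + 2*x**4*exp(3*x) + 6*x**3*exp(3*x) + 12*x**2*exp(3*x) + 9*x*exp(3*x) + 18*exp(3*x)) = f(x).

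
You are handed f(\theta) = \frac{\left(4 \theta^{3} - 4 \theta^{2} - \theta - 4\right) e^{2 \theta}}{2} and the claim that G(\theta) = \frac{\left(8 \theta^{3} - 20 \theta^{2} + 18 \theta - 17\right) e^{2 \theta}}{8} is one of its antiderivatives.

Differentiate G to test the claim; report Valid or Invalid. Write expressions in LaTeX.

d/d\theta[G] = 2 \theta^{3} e^{2 \theta} - 2 \theta^{2} e^{2 \theta} - \frac{\theta e^{2 \theta}}{2} - 2 e^{2 \theta}
This equals f(\theta) exactly, so the claim holds.

Valid - the claim checks out under differentiation.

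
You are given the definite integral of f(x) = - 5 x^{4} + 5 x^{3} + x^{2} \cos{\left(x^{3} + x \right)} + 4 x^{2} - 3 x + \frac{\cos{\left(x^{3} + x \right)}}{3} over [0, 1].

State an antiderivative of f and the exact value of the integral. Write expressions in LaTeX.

The integrand splits into summands that can be handled one at a time.
F(x) = - x^{5} + \frac{5 x^{4}}{4} + \frac{4 x^{3}}{3} - \frac{3 x^{2}}{2} + \frac{\sin{\left(x^{3} + x \right)}}{3} is an antiderivative of f.
Check: d/dx[- x^{5} + \frac{5 x^{4}}{4} + \frac{4 x^{3}}{3} - \frac{3 x^{2}}{2} + \frac{\sin{\left(x^{3} + x \right)}}{3}] = - 5 x^{4} + 5 x^{3} + x^{2} \cos{\left(x^{3} + x \right)} + 4 x^{2} - 3 x + \frac{\cos{\left(x^{3} + x \right)}}{3} = f(x).
F(1) = \frac{1}{12} + \frac{\sin{\left(2 \right)}}{3}; F(0) = 0.
Integral = F(1) - F(0) = \frac{1}{12} + \frac{\sin{\left(2 \right)}}{3}.

Antiderivative: F(x) = - x^{5} + \frac{5 x^{4}}{4} + \frac{4 x^{3}}{3} - \frac{3 x^{2}}{2} + \frac{\sin{\left(x^{3} + x \right)}}{3}; value = \frac{1}{12} + \frac{\sin{\left(2 \right)}}{3}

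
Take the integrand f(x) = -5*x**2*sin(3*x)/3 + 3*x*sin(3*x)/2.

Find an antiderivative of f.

An antiderivative is F(x) = (90*x**2*cos(3*x) - 60*x*sin(3*x) - 81*x*cos(3*x) + 27*sin(3*x) - 20*cos(3*x))/162.

Integrate term by term and add the pieces.
Check: d/dx[(90*x**2*cos(3*x) - 60*x*sin(3*x) - 81*x*cos(3*x) + 27*sin(3*x) - 20*cos(3*x))/162] = -5*x**2*sin(3*x)/3 + 3*x*sin(3*x)/2 = f(x).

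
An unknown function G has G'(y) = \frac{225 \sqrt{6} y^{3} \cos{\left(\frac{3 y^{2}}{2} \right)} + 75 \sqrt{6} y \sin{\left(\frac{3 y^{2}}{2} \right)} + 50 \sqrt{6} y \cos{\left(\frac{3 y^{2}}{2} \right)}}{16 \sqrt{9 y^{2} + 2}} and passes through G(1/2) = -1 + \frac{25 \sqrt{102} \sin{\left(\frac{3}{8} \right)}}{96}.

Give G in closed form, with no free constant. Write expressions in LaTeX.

G'(y) has the shape u'v + uv' for u = \frac{25 \sqrt{\frac{3 y^{2}}{2} + \frac{1}{3}}}{8} and v = \sin{\left(\frac{3 y^{2}}{2} \right)} — it is the derivative of the product u*v.
A general antiderivative is \frac{25 \sqrt{\frac{3 y^{2}}{2} + \frac{1}{3}} \sin{\left(\frac{3 y^{2}}{2} \right)}}{8} + C.
The condition gives C = -1 + \frac{25 \sqrt{102} \sin{\left(\frac{3}{8} \right)}}{96} - (\frac{25 \sqrt{102} \sin{\left(\frac{3}{8} \right)}}{96}) = -1.
So G(y) = \frac{25 \sqrt{6} \sqrt{9 y^{2} + 2} \sin{\left(\frac{3 y^{2}}{2} \right)} - 48}{48}.
Check: d/dy[\frac{25 \sqrt{6} \sqrt{9 y^{2} + 2} \sin{\left(\frac{3 y^{2}}{2} \right)} - 48}{48}] = \frac{225 \sqrt{6} y^{3} \cos{\left(\frac{3 y^{2}}{2} \right)} + 75 \sqrt{6} y \sin{\left(\frac{3 y^{2}}{2} \right)} + 50 \sqrt{6} y \cos{\left(\frac{3 y^{2}}{2} \right)}}{16 \sqrt{9 y^{2} + 2}} = G'(y).

G(y) = \frac{25 \sqrt{6} \sqrt{9 y^{2} + 2} \sin{\left(\frac{3 y^{2}}{2} \right)} - 48}{48}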